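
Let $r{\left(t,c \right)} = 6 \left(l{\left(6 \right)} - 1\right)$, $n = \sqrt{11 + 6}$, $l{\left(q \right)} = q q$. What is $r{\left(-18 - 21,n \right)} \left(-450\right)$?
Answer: $-94500$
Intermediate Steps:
$l{\left(q \right)} = q^{2}$
$n = \sqrt{17} \approx 4.1231$
$r{\left(t,c \right)} = 210$ ($r{\left(t,c \right)} = 6 \left(6^{2} - 1\right) = 6 \left(36 - 1\right) = 6 \cdot 35 = 210$)
$r{\left(-18 - 21,n \right)} \left(-450\right) = 210 \left(-450\right) = -94500$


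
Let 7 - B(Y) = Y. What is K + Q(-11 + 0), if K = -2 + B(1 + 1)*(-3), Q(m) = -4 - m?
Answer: -10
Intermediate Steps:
B(Y) = 7 - Y
K = -17 (K = -2 + (7 - (1 + 1))*(-3) = -2 + (7 - 1*2)*(-3) = -2 + (7 - 2)*(-3) = -2 + 5*(-3) = -2 - 15 = -17)
K + Q(-11 + 0) = -17 + (-4 - (-11 + 0)) = -17 + (-4 - 1*(-11)) = -17 + (-4 + 11) = -17 + 7 = -10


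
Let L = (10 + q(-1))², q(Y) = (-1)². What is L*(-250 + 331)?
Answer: 9801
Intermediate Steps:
q(Y) = 1
L = 121 (L = (10 + 1)² = 11² = 121)
L*(-250 + 331) = 121*(-250 + 331) = 121*81 = 9801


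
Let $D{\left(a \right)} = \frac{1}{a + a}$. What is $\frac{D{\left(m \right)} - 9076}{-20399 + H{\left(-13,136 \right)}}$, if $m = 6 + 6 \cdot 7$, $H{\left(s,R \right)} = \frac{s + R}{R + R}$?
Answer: $\frac{2962403}{6658086} \approx 0.44493$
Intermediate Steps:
$H{\left(s,R \right)} = \frac{R + s}{2 R}$
$m = 48$ ($m = 6 + 42 = 48$)
$D{\left(a \right)} = \frac{1}{2 a}$
$\frac{D{\left(m \right)} - 9076}{-20399 + H{\left(-13,136 \right)}} = \frac{\frac{1}{2 \cdot 48} - 9076}{-20399 + \frac{136 - 13}{2 \cdot 136}} = \frac{\frac{1}{2} \cdot \frac{1}{48} - 9076}{-20399 + \frac{1}{2} \cdot \frac{1}{136} \cdot 123} = \frac{\frac{1}{96} - 9076}{-20399 + \frac{123}{272}} = - \frac{871295}{96 \left(- \frac{5548405}{272}\right)} = \left(- \frac{871295}{96}\right) \left(- \frac{272}{5548405}\right) = \frac{2962403}{6658086}$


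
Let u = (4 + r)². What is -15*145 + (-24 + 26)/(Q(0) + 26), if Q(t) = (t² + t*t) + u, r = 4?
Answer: -97874/45 ≈ -2175.0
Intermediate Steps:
u = 64 (u = (4 + 4)² = 8² = 64)
Q(t) = 64 + 2*t² (Q(t) = (t² + t*t) + 64 = (t² + t²) + 64 = 2*t² + 64 = 64 + 2*t²)
-15*145 + (-24 + 26)/(Q(0) + 26) = -15*145 + (-24 + 26)/((64 + 2*0²) + 26) = -2175 + 2/((64 + 2*0) + 26) = -2175 + 2/((64 + 0) + 26) = -2175 + 2/(64 + 26) = -2175 + 2/90 = -2175 + 2*(1/90) = -2175 + 1/45 = -97874/45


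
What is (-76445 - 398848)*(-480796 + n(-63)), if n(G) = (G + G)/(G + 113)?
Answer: 5713004274159/25 ≈ 2.2852e+11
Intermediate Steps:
n(G) = 2*G/(113 + G) (n(G) = (2*G)/(113 + G) = 2*G/(113 + G))
(-76445 - 398848)*(-480796 + n(-63)) = (-76445 - 398848)*(-480796 + 2*(-63)/(113 - 63)) = -475293*(-480796 + 2*(-63)/50) = -475293*(-480796 + 2*(-63)*(1/50)) = -475293*(-480796 - 63/25) = -475293*(-12019963/25) = 5713004274159/25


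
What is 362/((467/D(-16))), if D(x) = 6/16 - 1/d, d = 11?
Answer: 4525/20548 ≈ 0.22022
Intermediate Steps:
D(x) = 25/88 (D(x) = 6/16 - 1/11 = 6*(1/16) - 1*1/11 = 3/8 - 1/11 = 25/88)
362/((467/D(-16))) = 362/((467/(25/88))) = 362/((467*(88/25))) = 362/(41096/25) = 362*(25/41096) = 4525/20548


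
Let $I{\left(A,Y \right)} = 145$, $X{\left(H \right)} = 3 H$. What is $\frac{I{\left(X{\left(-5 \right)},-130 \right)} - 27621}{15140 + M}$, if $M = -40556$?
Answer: $\frac{6869}{6354} \approx 1.0811$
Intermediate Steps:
$\frac{I{\left(X{\left(-5 \right)},-130 \right)} - 27621}{15140 + M} = \frac{145 - 27621}{15140 - 40556} = - \frac{27476}{-25416} = \left(-27476\right) \left(- \frac{1}{25416}\right) = \frac{6869}{6354}$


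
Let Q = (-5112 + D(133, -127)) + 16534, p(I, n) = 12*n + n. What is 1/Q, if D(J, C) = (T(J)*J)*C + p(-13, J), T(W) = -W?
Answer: 1/2259654 ≈ 4.4255e-7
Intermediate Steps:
p(I, n) = 13*n
D(J, C) = 13*J - C*J² (D(J, C) = ((-J)*J)*C + 13*J = (-J²)*C + 13*J = -C*J² + 13*J = 13*J - C*J²)
Q = 2259654 (Q = (-5112 + 133*(13 - 1*(-127)*133)) + 16534 = (-5112 + 133*(13 + 16891)) + 16534 = (-5112 + 133*16904) + 16534 = (-5112 + 2248232) + 16534 = 2243120 + 16534 = 2259654)
1/Q = 1/2259654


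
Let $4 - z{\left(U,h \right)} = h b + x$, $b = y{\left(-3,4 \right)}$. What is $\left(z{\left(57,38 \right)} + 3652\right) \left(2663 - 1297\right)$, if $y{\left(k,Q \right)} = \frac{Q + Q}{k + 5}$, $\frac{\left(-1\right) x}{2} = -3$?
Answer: $4778268$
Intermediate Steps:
$x = 6$ ($x = \left(-2\right) \left(-3\right) = 6$)
$y{\left(k,Q \right)} = \frac{2 Q}{5 + k}$
$b = 4$ ($b = 2 \cdot 4 \frac{1}{5 - 3} = 2 \cdot 4 \cdot \frac{1}{2} = 4$)
$z{\left(U,h \right)} = -2 - 4 h$ ($z{\left(U,h \right)} = 4 - \left(h 4 + 6\right) = 4 - \left(4 h + 6\right) = 4 - \left(6 + 4 h\right) = -2 - 4 h$)
$\left(z{\left(57,38 \right)} + 3652\right) \left(2663 - 1297\right) = \left(\left(-2 - 152\right) + 3652\right) \left(2663 - 1297\right) = \left(\left(-2 - 152\right) + 3652\right) 1366 = \left(-154 + 3652\right) 1366 = 3498 \cdot 1366 = 4778268$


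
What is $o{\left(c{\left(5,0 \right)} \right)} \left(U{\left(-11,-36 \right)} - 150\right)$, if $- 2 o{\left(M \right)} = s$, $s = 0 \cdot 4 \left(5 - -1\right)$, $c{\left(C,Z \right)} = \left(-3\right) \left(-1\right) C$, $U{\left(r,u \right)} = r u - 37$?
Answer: $0$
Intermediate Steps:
$U{\left(r,u \right)} = -37 + r u$
$c{\left(C,Z \right)} = 3 C$
$s = 0$ ($s = 0 \left(5 + 1\right) = 0 \cdot 6 = 0$)
$o{\left(M \right)} = 0$ ($o{\left(M \right)} = \left(- \frac{1}{2}\right) 0 = 0$)
$o{\left(c{\left(5,0 \right)} \right)} \left(U{\left(-11,-36 \right)} - 150\right) = 0 \left(\left(-37 - -396\right) - 150\right) = 0 \left(\left(-37 + 396\right) - 150\right) = 0 \left(359 - 150\right) = 0 \cdot 209 = 0$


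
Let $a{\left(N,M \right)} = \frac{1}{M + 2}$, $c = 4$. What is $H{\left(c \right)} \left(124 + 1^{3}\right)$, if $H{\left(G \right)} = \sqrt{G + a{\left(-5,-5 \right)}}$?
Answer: $\frac{125 \sqrt{33}}{3} \approx 239.36$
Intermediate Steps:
$a{\left(N,M \right)} = \frac{1}{2 + M}$
$H{\left(G \right)} = \sqrt{- \frac{1}{3} + G}$ ($H{\left(G \right)} = \sqrt{G + \frac{1}{2 - 5}} = \sqrt{G + \frac{1}{-3}} = \sqrt{G - \frac{1}{3}} = \sqrt{- \frac{1}{3} + G}$)
$H{\left(c \right)} \left(124 + 1^{3}\right) = \frac{\sqrt{-3 + 9 \cdot 4}}{3} \left(124 + 1^{3}\right) = \frac{\sqrt{-3 + 36}}{3} \left(124 + 1\right) = \frac{\sqrt{33}}{3} \cdot 125 = \frac{125 \sqrt{33}}{3}$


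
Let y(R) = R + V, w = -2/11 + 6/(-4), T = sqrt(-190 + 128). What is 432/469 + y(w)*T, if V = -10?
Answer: 432/469 - 257*I*sqrt(62)/22 ≈ 0.92111 - 91.983*I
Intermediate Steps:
T = I*sqrt(62) (T = sqrt(-62) = I*sqrt(62) ≈ 7.874*I)
w = -37/22 (w = -2*1/11 + 6*(-1/4) = -2/11 - 3/2 = -37/22 ≈ -1.6818)
y(R) = -10 + R (y(R) = R - 10 = -10 + R)
432/469 + y(w)*T = 432/469 + (-10 - 37/22)*(I*sqrt(62)) = 432*(1/469) - 257*I*sqrt(62)/22 = 432/469 - 257*I*sqrt(62)/22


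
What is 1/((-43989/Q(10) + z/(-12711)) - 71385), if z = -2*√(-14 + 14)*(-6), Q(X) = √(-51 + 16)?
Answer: -832825/60096223332 - 14663*I*√35/60096223332 ≈ -1.3858e-5 - 1.4435e-6*I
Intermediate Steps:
Q(X) = I*√35 (Q(X) = √(-35) = I*√35)
z = 0 (z = -2*√0*(-6) = -2*0*(-6) = 0*(-6) = 0)
1/((-43989/Q(10) + z/(-12711)) - 71385) = 1/((-43989*(-I*√35/35) + 0/(-12711)) - 71385) = 1/((-(-43989)*I*√35/35 + 0*(-1/12711)) - 71385) = 1/((43989*I*√35/35 + 0) - 71385) = 1/(43989*I*√35/35 - 71385) = 1/(-71385 + 43989*I*√35/35)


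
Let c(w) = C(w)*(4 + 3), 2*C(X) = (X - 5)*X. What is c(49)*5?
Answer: 37730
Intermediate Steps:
C(X) = X*(-5 + X)/2 (C(X) = ((X - 5)*X)/2 = ((-5 + X)*X)/2 = (X*(-5 + X))/2 = X*(-5 + X)/2)
c(w) = 7*w*(-5 + w)/2 (c(w) = (w*(-5 + w)/2)*(4 + 3) = (w*(-5 + w)/2)*7 = 7*w*(-5 + w)/2)
c(49)*5 = ((7/2)*49*(-5 + 49))*5 = ((7/2)*49*44)*5 = 7546*5 = 37730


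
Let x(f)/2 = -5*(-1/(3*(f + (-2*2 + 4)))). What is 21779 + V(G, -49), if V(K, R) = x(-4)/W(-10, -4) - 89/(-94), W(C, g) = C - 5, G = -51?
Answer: 9212941/423 ≈ 21780.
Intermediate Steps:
W(C, g) = -5 + C
x(f) = 10/(3*f) (x(f) = 2*(-5*(-1/(3*(f + (-2*2 + 4))))) = 2*(-5*(-1/(3*(f + (-4 + 4))))) = 2*(-5*(-1/(3*(f + 0)))) = 2*(-5*(-1/(3*f))) = 2*(-(-5)/(3*f)) = 2*(5/(3*f)) = 10/(3*f))
V(K, R) = 424/423 (V(K, R) = ((10/3)/(-4))/(-5 - 10) - 89/(-94) = ((10/3)*(-1/4))/(-15) - 89*(-1/94) = -5/6*(-1/15) + 89/94 = 1/18 + 89/94 = 424/423)
21779 + V(G, -49) = 21779 + 424/423 = 9212941/423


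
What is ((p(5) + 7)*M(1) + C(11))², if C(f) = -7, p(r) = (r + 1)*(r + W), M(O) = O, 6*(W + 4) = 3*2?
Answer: 144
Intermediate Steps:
W = -3 (W = -4 + (3*2)/6 = -4 + (⅙)*6 = -4 + 1 = -3)
p(r) = (1 + r)*(-3 + r) (p(r) = (r + 1)*(r - 3) = (1 + r)*(-3 + r))
((p(5) + 7)*M(1) + C(11))² = (((-3 + 5² - 2*5) + 7)*1 - 7)² = (((-3 + 25 - 10) + 7)*1 - 7)² = ((12 + 7)*1 - 7)² = (19*1 - 7)² = (19 - 7)² = 12² = 144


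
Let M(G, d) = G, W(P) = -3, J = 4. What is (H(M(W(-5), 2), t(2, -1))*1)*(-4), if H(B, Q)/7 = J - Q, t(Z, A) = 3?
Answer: -28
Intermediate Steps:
H(B, Q) = 28 - 7*Q (H(B, Q) = 7*(4 - Q) = 28 - 7*Q)
(H(M(W(-5), 2), t(2, -1))*1)*(-4) = ((28 - 7*3)*1)*(-4) = ((28 - 21)*1)*(-4) = (7*1)*(-4) = 7*(-4) = -28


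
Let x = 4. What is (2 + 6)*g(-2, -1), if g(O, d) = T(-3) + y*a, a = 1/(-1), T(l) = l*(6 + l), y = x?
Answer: -104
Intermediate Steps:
y = 4
a = -1 (a = 1*(-1) = -1)
g(O, d) = -13 (g(O, d) = -3*(6 - 3) + 4*(-1) = -3*3 - 4 = -9 - 4 = -13)
(2 + 6)*g(-2, -1) = (2 + 6)*(-13) = 8*(-13) = -104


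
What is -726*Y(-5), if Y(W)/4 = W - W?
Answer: 0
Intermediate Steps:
Y(W) = 0 (Y(W) = 4*(W - W) = 4*0 = 0)
-726*Y(-5) = -726*0 = 0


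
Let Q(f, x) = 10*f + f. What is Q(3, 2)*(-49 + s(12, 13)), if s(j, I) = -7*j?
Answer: -4389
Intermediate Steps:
Q(f, x) = 11*f
Q(3, 2)*(-49 + s(12, 13)) = (11*3)*(-49 - 7*12) = 33*(-49 - 84) = 33*(-133) = -4389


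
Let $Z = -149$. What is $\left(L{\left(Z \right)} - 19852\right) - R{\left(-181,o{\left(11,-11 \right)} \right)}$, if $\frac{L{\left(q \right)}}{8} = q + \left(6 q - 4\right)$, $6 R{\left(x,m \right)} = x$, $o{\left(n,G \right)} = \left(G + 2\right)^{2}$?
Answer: $- \frac{169187}{6} \approx -28198.0$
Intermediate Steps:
$o{\left(n,G \right)} = \left(2 + G\right)^{2}$
$R{\left(x,m \right)} = \frac{x}{6}$
$L{\left(q \right)} = -32 + 56 q$ ($L{\left(q \right)} = 8 \left(q + \left(6 q - 4\right)\right) = 8 \left(q + \left(-4 + 6 q\right)\right) = 8 \left(-4 + 7 q\right) = -32 + 56 q$)
$\left(L{\left(Z \right)} - 19852\right) - R{\left(-181,o{\left(11,-11 \right)} \right)} = \left(\left(-32 + 56 \left(-149\right)\right) - 19852\right) - \frac{1}{6} \left(-181\right) = \left(\left(-32 - 8344\right) - 19852\right) - - \frac{181}{6} = \left(-8376 - 19852\right) + \frac{181}{6} = -28228 + \frac{181}{6} = - \frac{169187}{6}$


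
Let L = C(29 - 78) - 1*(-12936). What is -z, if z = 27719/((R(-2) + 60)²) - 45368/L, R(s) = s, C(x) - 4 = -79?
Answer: -203876107/43264404 ≈ -4.7123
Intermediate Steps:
C(x) = -75 (C(x) = 4 - 79 = -75)
L = 12861 (L = -75 - 1*(-12936) = -75 + 12936 = 12861)
z = 203876107/43264404 (z = 27719/((-2 + 60)²) - 45368/12861 = 27719/(58²) - 45368*1/12861 = 27719/3364 - 45368/12861 = 203876107/43264404 ≈ 4.7123)
-z = -1*203876107/43264404 = -203876107/43264404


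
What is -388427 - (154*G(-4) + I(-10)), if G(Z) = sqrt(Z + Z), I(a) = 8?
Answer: -388435 - 308*I*sqrt(2) ≈ -3.8844e+5 - 435.58*I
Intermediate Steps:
G(Z) = sqrt(2)*sqrt(Z) (G(Z) = sqrt(2*Z) = sqrt(2)*sqrt(Z))
-388427 - (154*G(-4) + I(-10)) = -388427 - (154*(sqrt(2)*sqrt(-4)) + 8) = -388427 - (154*(sqrt(2)*(2*I)) + 8) = -388427 - (154*(2*I*sqrt(2)) + 8) = -388427 - (308*I*sqrt(2) + 8) = -388427 - (8 + 308*I*sqrt(2)) = -388427 + (-8 - 308*I*sqrt(2)) = -388435 - 308*I*sqrt(2)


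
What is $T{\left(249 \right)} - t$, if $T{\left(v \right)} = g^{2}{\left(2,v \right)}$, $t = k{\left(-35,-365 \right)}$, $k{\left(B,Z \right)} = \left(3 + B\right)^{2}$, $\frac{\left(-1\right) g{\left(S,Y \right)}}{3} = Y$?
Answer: $556985$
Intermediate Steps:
$g{\left(S,Y \right)} = - 3 Y$
$t = 1024$ ($t = \left(3 - 35\right)^{2} = \left(-32\right)^{2} = 1024$)
$T{\left(v \right)} = 9 v^{2}$ ($T{\left(v \right)} = \left(- 3 v\right)^{2} = 9 v^{2}$)
$T{\left(249 \right)} - t = 9 \cdot 249^{2} - 1024 = 9 \cdot 62001 - 1024 = 558009 - 1024 = 556985$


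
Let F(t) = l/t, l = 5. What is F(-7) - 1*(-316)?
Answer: 2207/7 ≈ 315.29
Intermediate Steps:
F(t) = 5/t
F(-7) - 1*(-316) = 5/(-7) - 1*(-316) = 5*(-⅐) + 316 = -5/7 + 316 = 2207/7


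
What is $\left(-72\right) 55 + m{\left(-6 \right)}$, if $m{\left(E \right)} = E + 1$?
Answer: $-3965$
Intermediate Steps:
$m{\left(E \right)} = 1 + E$
$\left(-72\right) 55 + m{\left(-6 \right)} = \left(-72\right) 55 + \left(1 - 6\right) = -3960 - 5 = -3965$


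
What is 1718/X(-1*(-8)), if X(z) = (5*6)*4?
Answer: 859/60 ≈ 14.317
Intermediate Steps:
X(z) = 120 (X(z) = 30*4 = 120)
1718/X(-1*(-8)) = 1718/120 = 1718*(1/120) = 859/60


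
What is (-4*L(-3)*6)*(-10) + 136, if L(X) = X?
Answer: -584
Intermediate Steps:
(-4*L(-3)*6)*(-10) + 136 = (-4*(-3)*6)*(-10) + 136 = (12*6)*(-10) + 136 = 72*(-10) + 136 = -720 + 136 = -584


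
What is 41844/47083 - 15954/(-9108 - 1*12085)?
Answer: 1637962074/997830019 ≈ 1.6415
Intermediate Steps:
41844/47083 - 15954/(-9108 - 1*12085) = 41844*(1/47083) - 15954/(-9108 - 12085) = 41844/47083 - 15954/(-21193) = 41844/47083 - 15954*(-1/21193) = 41844/47083 + 15954/21193 = 1637962074/997830019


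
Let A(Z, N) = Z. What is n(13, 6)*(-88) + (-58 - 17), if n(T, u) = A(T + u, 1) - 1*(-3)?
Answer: -2011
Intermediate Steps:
n(T, u) = 3 + T + u (n(T, u) = (T + u) - 1*(-3) = (T + u) + 3 = 3 + T + u)
n(13, 6)*(-88) + (-58 - 17) = (3 + 13 + 6)*(-88) + (-58 - 17) = 22*(-88) - 75 = -1936 - 75 = -2011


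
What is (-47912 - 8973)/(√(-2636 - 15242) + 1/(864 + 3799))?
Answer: 265254755*I/(-I + 4663*√17878) ≈ -0.00068236 + 425.44*I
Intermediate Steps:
(-47912 - 8973)/(√(-2636 - 15242) + 1/(864 + 3799)) = -56885/(√(-17878) + 1/4663) = -56885/(I*√17878 + 1/4663) = -56885/(1/4663 + I*√17878)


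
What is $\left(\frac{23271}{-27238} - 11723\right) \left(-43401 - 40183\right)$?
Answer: $\frac{13345620946240}{13619} \approx 9.7993 \cdot 10^{8}$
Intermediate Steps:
$\left(\frac{23271}{-27238} - 11723\right) \left(-43401 - 40183\right) = \left(23271 \left(- \frac{1}{27238}\right) - 11723\right) \left(-83584\right) = \left(- \frac{23271}{27238} - 11723\right) \left(-83584\right) = \left(- \frac{319334345}{27238}\right) \left(-83584\right) = \frac{13345620946240}{13619}$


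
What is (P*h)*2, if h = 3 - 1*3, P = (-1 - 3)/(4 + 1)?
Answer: 0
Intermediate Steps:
P = -⅘ (P = -4/5 = -4*⅕ = -⅘ ≈ -0.80000)
h = 0 (h = 3 - 3 = 0)
(P*h)*2 = -⅘*0*2 = 0*2 = 0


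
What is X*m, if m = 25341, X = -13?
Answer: -329433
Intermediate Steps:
X*m = -13*25341 = -329433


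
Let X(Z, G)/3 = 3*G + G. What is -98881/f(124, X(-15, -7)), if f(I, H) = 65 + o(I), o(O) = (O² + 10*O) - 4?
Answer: -98881/16677 ≈ -5.9292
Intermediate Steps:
X(Z, G) = 12*G (X(Z, G) = 3*(3*G + G) = 3*(4*G) = 12*G)
o(O) = -4 + O² + 10*O
f(I, H) = 61 + I² + 10*I (f(I, H) = 65 + (-4 + I² + 10*I) = 61 + I² + 10*I)
-98881/f(124, X(-15, -7)) = -98881/(61 + 124² + 10*124) = -98881/(61 + 15376 + 1240) = -98881/16677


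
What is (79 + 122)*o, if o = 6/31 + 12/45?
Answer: 14338/155 ≈ 92.503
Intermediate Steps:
o = 214/465 (o = 6*(1/31) + 12*(1/45) = 6/31 + 4/15 = 214/465 ≈ 0.46022)
(79 + 122)*o = (79 + 122)*(214/465) = 201*(214/465) = 14338/155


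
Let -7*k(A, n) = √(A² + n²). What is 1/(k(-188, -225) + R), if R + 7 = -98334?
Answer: -4818709/473876575800 + 7*√85969/473876575800 ≈ -1.0164e-5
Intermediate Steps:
R = -98341 (R = -7 - 98334 = -98341)
k(A, n) = -√(A² + n²)/7
1/(k(-188, -225) + R) = 1/(-√((-188)² + (-225)²)/7 - 98341) = 1/(-√(35344 + 50625)/7 - 98341) = 1/(-√85969/7 - 98341) = 1/(-98341 - √85969/7)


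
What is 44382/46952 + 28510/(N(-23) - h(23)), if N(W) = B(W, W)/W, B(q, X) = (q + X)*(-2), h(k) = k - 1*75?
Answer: 83795741/140856 ≈ 594.90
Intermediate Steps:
h(k) = -75 + k (h(k) = k - 75 = -75 + k)
B(q, X) = -2*X - 2*q (B(q, X) = (X + q)*(-2) = -2*X - 2*q)
N(W) = -4 (N(W) = (-2*W - 2*W)/W = (-4*W)/W = -4)
44382/46952 + 28510/(N(-23) - h(23)) = 44382/46952 + 28510/(-4 - (-75 + 23)) = 44382*(1/46952) + 28510/(-4 - 1*(-52)) = 22191/23476 + 28510/(-4 + 52) = 22191/23476 + 28510/48 = 22191/23476 + 28510*(1/48) = 22191/23476 + 14255/24 = 83795741/140856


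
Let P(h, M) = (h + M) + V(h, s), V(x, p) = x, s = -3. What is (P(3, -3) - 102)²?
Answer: 9801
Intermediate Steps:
P(h, M) = M + 2*h (P(h, M) = (h + M) + h = (M + h) + h = M + 2*h)
(P(3, -3) - 102)² = ((-3 + 2*3) - 102)² = ((-3 + 6) - 102)² = (3 - 102)² = (-99)² = 9801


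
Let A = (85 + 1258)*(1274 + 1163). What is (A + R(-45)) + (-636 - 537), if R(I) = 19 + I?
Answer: 3271692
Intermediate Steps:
A = 3272891 (A = 1343*2437 = 3272891)
(A + R(-45)) + (-636 - 537) = (3272891 + (19 - 45)) + (-636 - 537) = (3272891 - 26) - 1173 = 3272865 - 1173 = 3271692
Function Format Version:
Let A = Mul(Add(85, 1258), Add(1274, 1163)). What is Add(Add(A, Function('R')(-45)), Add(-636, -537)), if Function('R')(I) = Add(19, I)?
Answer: 3271692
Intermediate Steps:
A = 3272891 (A = Mul(1343, 2437) = 3272891)
Add(Add(A, Function('R')(-45)), Add(-636, -537)) = Add(Add(3272891, Add(19, -45)), Add(-636, -537)) = Add(Add(3272891, -26), -1173) = Add(3272865, -1173) = 3271692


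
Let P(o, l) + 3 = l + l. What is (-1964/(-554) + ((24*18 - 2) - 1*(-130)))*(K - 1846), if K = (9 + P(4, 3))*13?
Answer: -263812380/277 ≈ -9.5239e+5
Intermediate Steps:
P(o, l) = -3 + 2*l (P(o, l) = -3 + (l + l) = -3 + 2*l)
K = 156 (K = (9 + (-3 + 2*3))*13 = (9 + (-3 + 6))*13 = (9 + 3)*13 = 12*13 = 156)
(-1964/(-554) + ((24*18 - 2) - 1*(-130)))*(K - 1846) = (-1964/(-554) + ((24*18 - 2) - 1*(-130)))*(156 - 1846) = (-1964*(-1/554) + ((432 - 2) + 130))*(-1690) = (982/277 + (430 + 130))*(-1690) = (982/277 + 560)*(-1690) = (156102/277)*(-1690) = -263812380/277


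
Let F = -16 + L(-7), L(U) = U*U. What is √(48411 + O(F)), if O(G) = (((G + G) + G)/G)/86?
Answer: √358048014/86 ≈ 220.03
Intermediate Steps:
L(U) = U²
F = 33 (F = -16 + (-7)² = -16 + 49 = 33)
O(G) = 3/86 (O(G) = ((2*G + G)/G)*(1/86) = ((3*G)/G)*(1/86) = 3*(1/86) = 3/86)
√(48411 + O(F)) = √(48411 + 3/86) = √(4163349/86) = √358048014/86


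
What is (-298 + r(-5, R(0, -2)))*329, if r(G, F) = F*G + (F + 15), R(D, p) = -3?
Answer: -89159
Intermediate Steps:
r(G, F) = 15 + F + F*G (r(G, F) = F*G + (15 + F) = 15 + F + F*G)
(-298 + r(-5, R(0, -2)))*329 = (-298 + (15 - 3 - 3*(-5)))*329 = (-298 + (15 - 3 + 15))*329 = (-298 + 27)*329 = -271*329 = -89159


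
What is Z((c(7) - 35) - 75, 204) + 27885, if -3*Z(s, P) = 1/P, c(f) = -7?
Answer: 17065619/612 ≈ 27885.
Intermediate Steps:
Z(s, P) = -1/(3*P)
Z((c(7) - 35) - 75, 204) + 27885 = -⅓/204 + 27885 = -⅓*1/204 + 27885 = -1/612 + 27885 = 17065619/612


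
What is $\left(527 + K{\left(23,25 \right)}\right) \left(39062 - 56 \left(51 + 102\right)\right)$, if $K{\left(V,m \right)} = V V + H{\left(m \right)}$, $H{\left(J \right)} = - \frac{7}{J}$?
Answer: $\frac{804828142}{25} \approx 3.2193 \cdot 10^{7}$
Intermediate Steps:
$K{\left(V,m \right)} = V^{2} - \frac{7}{m}$ ($K{\left(V,m \right)} = V V - \frac{7}{m} = V^{2} - \frac{7}{m}$)
$\left(527 + K{\left(23,25 \right)}\right) \left(39062 - 56 \left(51 + 102\right)\right) = \left(527 + \left(23^{2} - \frac{7}{25}\right)\right) \left(39062 - 56 \left(51 + 102\right)\right) = \left(527 + \left(529 - \frac{7}{25}\right)\right) \left(39062 - 8568\right) = \left(527 + \frac{13218}{25}\right) 30494 = \frac{26393}{25} \cdot 30494 = \frac{804828142}{25}$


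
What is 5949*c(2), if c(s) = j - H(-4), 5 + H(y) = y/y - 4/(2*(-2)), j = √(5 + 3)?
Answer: 17847 + 11898*√2 ≈ 34673.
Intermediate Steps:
j = 2*√2 (j = √8 = 2*√2 ≈ 2.8284)
H(y) = -3 (H(y) = -5 + (y/y - 4/(2*(-2))) = -5 + (1 - 4/(-4)) = -5 + (1 - 4*(-¼)) = -5 + (1 + 1) = -5 + 2 = -3)
c(s) = 3 + 2*√2 (c(s) = 2*√2 - 1*(-3) = 2*√2 + 3 = 3 + 2*√2)
5949*c(2) = 5949*(3 + 2*√2) = 17847 + 11898*√2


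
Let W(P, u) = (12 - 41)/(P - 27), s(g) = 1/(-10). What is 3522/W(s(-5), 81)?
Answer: 477231/145 ≈ 3291.3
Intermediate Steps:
s(g) = -⅒
W(P, u) = -29/(-27 + P)
3522/W(s(-5), 81) = 3522/((-29/(-27 - ⅒))) = 3522/((-29/(-271/10))) = 3522/((-29*(-10/271))) = 3522/(290/271) = 3522*(271/290) = 477231/145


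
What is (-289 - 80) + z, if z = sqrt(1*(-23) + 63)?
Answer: -369 + 2*sqrt(10) ≈ -362.68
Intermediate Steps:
z = 2*sqrt(10) (z = sqrt(-23 + 63) = sqrt(40) = 2*sqrt(10) ≈ 6.3246)
(-289 - 80) + z = (-289 - 80) + 2*sqrt(10) = -369 + 2*sqrt(10)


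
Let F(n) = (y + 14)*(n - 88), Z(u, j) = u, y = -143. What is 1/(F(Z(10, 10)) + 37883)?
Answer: 1/47945 ≈ 2.0857e-5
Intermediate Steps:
F(n) = 11352 - 129*n (F(n) = (-143 + 14)*(n - 88) = -129*(-88 + n) = 11352 - 129*n)
1/(F(Z(10, 10)) + 37883) = 1/((11352 - 129*10) + 37883) = 1/((11352 - 1290) + 37883) = 1/(10062 + 37883) = 1/47945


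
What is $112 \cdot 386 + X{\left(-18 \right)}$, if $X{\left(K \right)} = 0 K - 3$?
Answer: $43229$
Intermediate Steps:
$X{\left(K \right)} = -3$ ($X{\left(K \right)} = 0 + \left(-3 + 0\right) = 0 - 3 = -3$)
$112 \cdot 386 + X{\left(-18 \right)} = 112 \cdot 386 - 3 = 43232 - 3 = 43229$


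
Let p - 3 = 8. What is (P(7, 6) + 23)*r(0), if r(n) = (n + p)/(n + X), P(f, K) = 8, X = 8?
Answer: 341/8 ≈ 42.625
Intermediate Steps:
p = 11 (p = 3 + 8 = 11)
r(n) = (11 + n)/(8 + n) (r(n) = (n + 11)/(n + 8) = (11 + n)/(8 + n))
(P(7, 6) + 23)*r(0) = (8 + 23)*((11 + 0)/(8 + 0)) = 31*(11/8) = 341/8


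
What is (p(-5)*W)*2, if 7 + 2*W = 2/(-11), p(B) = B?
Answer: 395/11 ≈ 35.909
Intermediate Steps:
W = -79/22 (W = -7/2 + (2/(-11))/2 = -7/2 + (2*(-1/11))/2 = -7/2 + (1/2)*(-2/11) = -7/2 - 1/11 = -79/22 ≈ -3.5909)
(p(-5)*W)*2 = -5*(-79/22)*2 = (395/22)*2 = 395/11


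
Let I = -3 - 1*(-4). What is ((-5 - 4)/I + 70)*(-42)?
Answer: -2562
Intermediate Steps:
I = 1 (I = -3 + 4 = 1)
((-5 - 4)/I + 70)*(-42) = ((-5 - 4)/1 + 70)*(-42) = (1*(-9) + 70)*(-42) = (-9 + 70)*(-42) = 61*(-42) = -2562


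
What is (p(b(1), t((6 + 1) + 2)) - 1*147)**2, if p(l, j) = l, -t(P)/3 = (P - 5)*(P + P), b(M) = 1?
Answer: 21316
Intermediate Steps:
t(P) = -6*P*(-5 + P) (t(P) = -3*(P - 5)*(P + P) = -3*(-5 + P)*2*P = -6*P*(-5 + P))
(p(b(1), t((6 + 1) + 2)) - 1*147)**2 = (1 - 1*147)**2 = (1 - 147)**2 = (-146)**2 = 21316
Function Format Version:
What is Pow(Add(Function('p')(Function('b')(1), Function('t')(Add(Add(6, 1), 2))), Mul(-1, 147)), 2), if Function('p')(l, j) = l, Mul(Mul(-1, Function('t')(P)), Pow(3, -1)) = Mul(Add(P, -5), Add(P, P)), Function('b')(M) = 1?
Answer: 21316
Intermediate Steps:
Function('t')(P) = Mul(-6, P, Add(-5, P)) (Function('t')(P) = Mul(-3, Mul(Add(P, -5), Add(P, P))) = Mul(-3, Mul(Add(-5, P), Mul(2, P))) = Mul(-3, Mul(2, P, Add(-5, P))) = Mul(-6, P, Add(-5, P)))
Pow(Add(Function('p')(Function('b')(1), Function('t')(Add(Add(6, 1), 2))), Mul(-1, 147)), 2) = Pow(Add(1, Mul(-1, 147)), 2) = Pow(Add(1, -147), 2) = Pow(-146, 2) = 21316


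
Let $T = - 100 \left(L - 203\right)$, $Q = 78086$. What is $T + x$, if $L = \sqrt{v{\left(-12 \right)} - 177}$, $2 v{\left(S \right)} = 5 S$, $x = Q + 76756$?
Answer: $175142 - 300 i \sqrt{23} \approx 1.7514 \cdot 10^{5} - 1438.8 i$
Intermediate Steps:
$x = 154842$ ($x = 78086 + 76756 = 154842$)
$v{\left(S \right)} = \frac{5 S}{2}$
$L = 3 i \sqrt{23}$ ($L = \sqrt{\frac{5}{2} \left(-12\right) - 177} = \sqrt{-30 - 177} = \sqrt{-207} = 3 i \sqrt{23} \approx 14.387 i$)
$T = 20300 - 300 i \sqrt{23}$ ($T = - 100 \left(3 i \sqrt{23} - 203\right) = - 100 \left(-203 + 3 i \sqrt{23}\right) = 20300 - 300 i \sqrt{23} \approx 20300.0 - 1438.8 i$)
$T + x = \left(20300 - 300 i \sqrt{23}\right) + 154842 = 175142 - 300 i \sqrt{23}$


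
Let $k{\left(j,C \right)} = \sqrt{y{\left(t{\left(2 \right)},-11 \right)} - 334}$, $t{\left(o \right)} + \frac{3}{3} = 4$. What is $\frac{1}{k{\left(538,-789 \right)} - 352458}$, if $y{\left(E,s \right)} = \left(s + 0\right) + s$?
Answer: $- \frac{176229}{62113321060} - \frac{i \sqrt{89}}{62113321060} \approx -2.8372 \cdot 10^{-6} - 1.5188 \cdot 10^{-10} i$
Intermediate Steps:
$t{\left(o \right)} = 3$ ($t{\left(o \right)} = -1 + 4 = 3$)
$y{\left(E,s \right)} = 2 s$ ($y{\left(E,s \right)} = s + s = 2 s$)
$k{\left(j,C \right)} = 2 i \sqrt{89}$ ($k{\left(j,C \right)} = \sqrt{2 \left(-11\right) - 334} = \sqrt{-22 - 334} = \sqrt{-356} = 2 i \sqrt{89}$)
$\frac{1}{k{\left(538,-789 \right)} - 352458} = \frac{1}{2 i \sqrt{89} - 352458} = \frac{1}{-352458 + 2 i \sqrt{89}}$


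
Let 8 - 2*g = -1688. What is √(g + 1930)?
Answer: √2778 ≈ 52.707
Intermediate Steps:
g = 848 (g = 4 - ½*(-1688) = 4 + 844 = 848)
√(g + 1930) = √(848 + 1930) = √2778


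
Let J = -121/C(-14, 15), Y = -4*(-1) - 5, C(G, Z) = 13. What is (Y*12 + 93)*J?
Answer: -9801/13 ≈ -753.92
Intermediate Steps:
Y = -1 (Y = 4 - 5 = -1)
J = -121/13 ≈ -9.3077
(Y*12 + 93)*J = (-1*12 + 93)*(-121/13) = (-12 + 93)*(-121/13) = 81*(-121/13) = -9801/13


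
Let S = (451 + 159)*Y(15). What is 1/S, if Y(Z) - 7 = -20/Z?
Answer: 3/10370 ≈ 0.00028930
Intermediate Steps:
Y(Z) = 7 - 20/Z
S = 10370/3 (S = (451 + 159)*(7 - 20/15) = 610*(7 - 20*1/15) = 610*(7 - 4/3) = 610*(17/3) = 10370/3 ≈ 3456.7)
1/S = 1/(10370/3) = 3/10370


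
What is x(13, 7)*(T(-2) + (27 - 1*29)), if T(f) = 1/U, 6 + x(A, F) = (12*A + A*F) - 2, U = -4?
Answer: -2151/4 ≈ -537.75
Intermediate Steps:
x(A, F) = -8 + 12*A + A*F (x(A, F) = -6 + ((12*A + A*F) - 2) = -6 + (-2 + 12*A + A*F) = -8 + 12*A + A*F)
T(f) = -¼ (T(f) = 1/(-4) = -¼)
x(13, 7)*(T(-2) + (27 - 1*29)) = (-8 + 12*13 + 13*7)*(-¼ + (27 - 1*29)) = (-8 + 156 + 91)*(-¼ + (27 - 29)) = 239*(-¼ - 2) = 239*(-9/4) = -2151/4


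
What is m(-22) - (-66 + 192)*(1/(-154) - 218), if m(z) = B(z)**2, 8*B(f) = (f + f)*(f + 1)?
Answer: 1795599/44 ≈ 40809.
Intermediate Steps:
B(f) = f*(1 + f)/4 (B(f) = ((f + f)*(f + 1))/8 = ((2*f)*(1 + f))/8 = (2*f*(1 + f))/8 = f*(1 + f)/4)
m(z) = z**2*(1 + z)**2/16 (m(z) = (z*(1 + z)/4)**2 = z**2*(1 + z)**2/16)
m(-22) - (-66 + 192)*(1/(-154) - 218) = (1/16)*(-22)**2*(1 - 22)**2 - (-66 + 192)*(1/(-154) - 218) = (1/16)*484*(-21)**2 - 126*(-1/154 - 218) = (1/16)*484*441 - 126*(-33573)/154 = 53361/4 - 1*(-302157/11) = 53361/4 + 302157/11 = 1795599/44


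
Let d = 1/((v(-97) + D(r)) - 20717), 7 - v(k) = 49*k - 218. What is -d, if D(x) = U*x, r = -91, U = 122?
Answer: 1/26841 ≈ 3.7256e-5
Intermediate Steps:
D(x) = 122*x
v(k) = 225 - 49*k (v(k) = 7 - (49*k - 218) = 7 - (-218 + 49*k) = 7 + (218 - 49*k) = 225 - 49*k)
d = -1/26841 (d = 1/(((225 - 49*(-97)) + 122*(-91)) - 20717) = 1/(((225 + 4753) - 11102) - 20717) = 1/((4978 - 11102) - 20717) = 1/(-6124 - 20717) = 1/(-26841) = -1/26841 ≈ -3.7256e-5)
-d = -1*(-1/26841) = 1/26841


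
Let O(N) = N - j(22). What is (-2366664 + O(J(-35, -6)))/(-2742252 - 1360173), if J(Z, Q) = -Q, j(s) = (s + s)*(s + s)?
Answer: 2368594/4102425 ≈ 0.57736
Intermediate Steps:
j(s) = 4*s² (j(s) = (2*s)*(2*s) = 4*s²)
O(N) = -1936 + N (O(N) = N - 4*22² = N - 4*484 = N - 1*1936 = N - 1936 = -1936 + N)
(-2366664 + O(J(-35, -6)))/(-2742252 - 1360173) = (-2366664 + (-1936 - 1*(-6)))/(-2742252 - 1360173) = (-2366664 + (-1936 + 6))/(-4102425) = (-2366664 - 1930)*(-1/4102425) = -2368594*(-1/4102425) = 2368594/4102425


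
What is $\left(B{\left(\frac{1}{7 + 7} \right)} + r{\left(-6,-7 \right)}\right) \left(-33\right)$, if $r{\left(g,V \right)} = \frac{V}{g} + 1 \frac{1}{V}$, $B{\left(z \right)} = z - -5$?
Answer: $- \frac{1408}{7} \approx -201.14$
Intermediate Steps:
$B{\left(z \right)} = 5 + z$ ($B{\left(z \right)} = z + 5 = 5 + z$)
$r{\left(g,V \right)} = \frac{1}{V} + \frac{V}{g}$ ($r{\left(g,V \right)} = \frac{V}{g} + \frac{1}{V} = \frac{1}{V} + \frac{V}{g}$)
$\left(B{\left(\frac{1}{7 + 7} \right)} + r{\left(-6,-7 \right)}\right) \left(-33\right) = \left(\left(5 + \frac{1}{7 + 7}\right) + \left(\frac{1}{-7} - \frac{7}{-6}\right)\right) \left(-33\right) = \left(\left(5 + \frac{1}{14}\right) - - \frac{43}{42}\right) \left(-33\right) = \left(\left(5 + \frac{1}{14}\right) + \left(- \frac{1}{7} + \frac{7}{6}\right)\right) \left(-33\right) = \left(\frac{71}{14} + \frac{43}{42}\right) \left(-33\right) = \frac{128}{21} \left(-33\right) = - \frac{1408}{7}$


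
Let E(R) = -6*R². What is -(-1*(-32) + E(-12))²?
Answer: -692224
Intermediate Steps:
-(-1*(-32) + E(-12))² = -(-1*(-32) - 6*(-12)²)² = -(32 - 6*144)² = -(32 - 864)² = -1*(-832)² = -1*692224 = -692224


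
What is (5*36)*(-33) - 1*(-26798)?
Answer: 20858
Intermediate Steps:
(5*36)*(-33) - 1*(-26798) = 180*(-33) + 26798 = -5940 + 26798 = 20858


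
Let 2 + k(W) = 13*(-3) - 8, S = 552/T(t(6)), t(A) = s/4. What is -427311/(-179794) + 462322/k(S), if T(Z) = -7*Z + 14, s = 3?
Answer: -11871683347/1258558 ≈ -9432.8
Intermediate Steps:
t(A) = 3/4
T(Z) = 14 - 7*Z
S = 2208/35 (S = 552/(14 - 7*3/4) = 552/(14 - 21/4) = 552/(35/4) = 552*(4/35) = 2208/35 ≈ 63.086)
k(W) = -49 (k(W) = -2 + (13*(-3) - 8) = -2 + (-39 - 8) = -2 - 47 = -49)
-427311/(-179794) + 462322/k(S) = -427311/(-179794) + 462322/(-49) = -427311*(-1/179794) + 462322*(-1/49) = 427311/179794 - 66046/7 = -11871683347/1258558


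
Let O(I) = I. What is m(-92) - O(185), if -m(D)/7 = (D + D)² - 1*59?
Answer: -236764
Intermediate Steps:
m(D) = 413 - 28*D² (m(D) = -7*((D + D)² - 1*59) = -7*((2*D)² - 59) = -7*(4*D² - 59) = -7*(-59 + 4*D²) = 413 - 28*D²)
m(-92) - O(185) = (413 - 28*(-92)²) - 1*185 = (413 - 28*8464) - 185 = (413 - 236992) - 185 = -236579 - 185 = -236764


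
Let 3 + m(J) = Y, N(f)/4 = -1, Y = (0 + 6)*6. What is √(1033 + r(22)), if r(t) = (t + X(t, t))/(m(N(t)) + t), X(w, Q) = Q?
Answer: √25845/5 ≈ 32.153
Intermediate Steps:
Y = 36 (Y = 6*6 = 36)
N(f) = -4 (N(f) = 4*(-1) = -4)
m(J) = 33 (m(J) = -3 + 36 = 33)
r(t) = 2*t/(33 + t) (r(t) = (t + t)/(33 + t) = (2*t)/(33 + t) = 2*t/(33 + t))
√(1033 + r(22)) = √(1033 + 2*22/(33 + 22)) = √(1033 + 2*22/55) = √(1033 + 2*22*(1/55)) = √(1033 + ⅘) = √(5169/5) = √25845/5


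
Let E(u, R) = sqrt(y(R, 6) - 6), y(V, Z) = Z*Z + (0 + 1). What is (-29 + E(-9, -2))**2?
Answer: (29 - sqrt(31))**2 ≈ 549.07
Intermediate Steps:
y(V, Z) = 1 + Z**2 (y(V, Z) = Z**2 + 1 = 1 + Z**2)
E(u, R) = sqrt(31) (E(u, R) = sqrt((1 + 6**2) - 6) = sqrt((1 + 36) - 6) = sqrt(37 - 6) = sqrt(31))
(-29 + E(-9, -2))**2 = (-29 + sqrt(31))**2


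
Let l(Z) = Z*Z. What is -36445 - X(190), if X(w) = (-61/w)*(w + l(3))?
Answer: -6912411/190 ≈ -36381.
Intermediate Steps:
l(Z) = Z**2
X(w) = -61*(9 + w)/w (X(w) = (-61/w)*(w + 3**2) = (-61/w)*(w + 9) = (-61/w)*(9 + w) = -61*(9 + w)/w)
-36445 - X(190) = -36445 - (-61 - 549/190) = -36445 - 1*(-12139/190) = -36445 + 12139/190 = -6912411/190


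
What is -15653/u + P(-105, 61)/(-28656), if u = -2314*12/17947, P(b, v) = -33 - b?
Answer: 55903939925/5525832 ≈ 10117.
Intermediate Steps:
u = -27768/17947 (u = -27768*1/17947 = -27768/17947 ≈ -1.5472)
-15653/u + P(-105, 61)/(-28656) = -15653/(-27768/17947) + (-33 - 1*(-105))/(-28656) = -15653*(-17947/27768) + (-33 + 105)*(-1/28656) = 280924391/27768 + 72*(-1/28656) = 280924391/27768 - 1/398 = 55903939925/5525832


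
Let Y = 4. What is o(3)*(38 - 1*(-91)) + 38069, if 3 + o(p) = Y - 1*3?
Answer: 37811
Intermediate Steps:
o(p) = -2 (o(p) = -3 + (4 - 1*3) = -3 + (4 - 3) = -3 + 1 = -2)
o(3)*(38 - 1*(-91)) + 38069 = -2*(38 - 1*(-91)) + 38069 = -2*(38 + 91) + 38069 = -2*129 + 38069 = -258 + 38069 = 37811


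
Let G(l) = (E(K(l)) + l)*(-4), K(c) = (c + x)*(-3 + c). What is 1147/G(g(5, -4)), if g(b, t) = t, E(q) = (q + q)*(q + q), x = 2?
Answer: -1147/3120 ≈ -0.36763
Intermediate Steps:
K(c) = (-3 + c)*(2 + c) (K(c) = (c + 2)*(-3 + c) = (2 + c)*(-3 + c) = (-3 + c)*(2 + c))
E(q) = 4*q² (E(q) = (2*q)*(2*q) = 4*q²)
G(l) = -16*(-6 + l² - l)² - 4*l (G(l) = (4*(-6 + l² - l)² + l)*(-4) = (l + 4*(-6 + l² - l)²)*(-4) = -16*(-6 + l² - l)² - 4*l)
1147/G(g(5, -4)) = 1147/(-16*(6 - 4 - 1*(-4)²)² - 4*(-4)) = 1147/(-16*(6 - 4 - 1*16)² + 16) = 1147/(-16*(6 - 4 - 16)² + 16) = 1147/(-16*(-14)² + 16) = 1147/(-16*196 + 16) = 1147/(-3136 + 16) = 1147/(-3120) = 1147*(-1/3120) = -1147/3120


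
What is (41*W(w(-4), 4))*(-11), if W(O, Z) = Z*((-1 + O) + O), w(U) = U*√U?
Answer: 1804 + 28864*I ≈ 1804.0 + 28864.0*I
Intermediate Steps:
w(U) = U^(3/2)
W(O, Z) = Z*(-1 + 2*O)
(41*W(w(-4), 4))*(-11) = (41*(4*(-1 + 2*(-4)^(3/2))))*(-11) = (41*(4*(-1 + 2*(-8*I))))*(-11) = (41*(4*(-1 - 16*I)))*(-11) = (41*(-4 - 64*I))*(-11) = (-164 - 2624*I)*(-11) = 1804 + 28864*I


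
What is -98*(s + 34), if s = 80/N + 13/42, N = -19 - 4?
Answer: -208481/69 ≈ -3021.5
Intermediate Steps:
N = -23
s = -3061/966 (s = 80/(-23) + 13/42 = 80*(-1/23) + 13*(1/42) = -80/23 + 13/42 = -3061/966 ≈ -3.1687)
-98*(s + 34) = -98*(-3061/966 + 34) = -98*29783/966 = -208481/69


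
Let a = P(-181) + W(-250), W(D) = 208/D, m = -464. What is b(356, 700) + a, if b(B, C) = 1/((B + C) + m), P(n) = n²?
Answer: 2424252557/74000 ≈ 32760.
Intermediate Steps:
b(B, C) = 1/(-464 + B + C) (b(B, C) = 1/((B + C) - 464) = 1/(-464 + B + C))
a = 4095021/125 (a = (-181)² + 208/(-250) = 32761 + 208*(-1/250) = 32761 - 104/125 = 4095021/125 ≈ 32760.)
b(356, 700) + a = 1/(-464 + 356 + 700) + 4095021/125 = 1/592 + 4095021/125 = 2424252557/74000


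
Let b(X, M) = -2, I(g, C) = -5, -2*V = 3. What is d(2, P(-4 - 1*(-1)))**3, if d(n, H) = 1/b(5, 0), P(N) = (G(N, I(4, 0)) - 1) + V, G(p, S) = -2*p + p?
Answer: -1/8 ≈ -0.12500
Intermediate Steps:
V = -3/2 (V = -1/2*3 = -3/2 ≈ -1.5000)
G(p, S) = -p
P(N) = -5/2 - N (P(N) = (-N - 1) - 3/2 = (-1 - N) - 3/2 = -5/2 - N)
d(n, H) = -1/2 (d(n, H) = 1/(-2) = -1/2)
d(2, P(-4 - 1*(-1)))**3 = (-1/2)**3 = -1/8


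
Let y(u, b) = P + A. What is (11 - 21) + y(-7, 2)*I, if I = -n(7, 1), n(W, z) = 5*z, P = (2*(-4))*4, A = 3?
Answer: 135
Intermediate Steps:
P = -32 (P = -8*4 = -32)
y(u, b) = -29 (y(u, b) = -32 + 3 = -29)
I = -5 ≈ -5.0000
(11 - 21) + y(-7, 2)*I = (11 - 21) - 29*(-5) = -10 + 145 = 135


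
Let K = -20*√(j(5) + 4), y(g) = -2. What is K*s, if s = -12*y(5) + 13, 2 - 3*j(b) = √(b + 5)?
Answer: -740*√(42 - 3*√10)/3 ≈ -1406.5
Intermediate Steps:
j(b) = ⅔ - √(5 + b)/3 (j(b) = ⅔ - √(b + 5)/3 = ⅔ - √(5 + b)/3)
s = 37 (s = -12*(-2) + 13 = 24 + 13 = 37)
K = -20*√(14/3 - √10/3) (K = -20*√((⅔ - √(5 + 5)/3) + 4) = -20*√((⅔ - √10/3) + 4) = -20*√(14/3 - √10/3) ≈ -38.014)
K*s = -20*√(42 - 3*√10)/3*37 = -740*√(42 - 3*√10)/3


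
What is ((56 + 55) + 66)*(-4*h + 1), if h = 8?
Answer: -5487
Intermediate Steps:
((56 + 55) + 66)*(-4*h + 1) = ((56 + 55) + 66)*(-4*8 + 1) = (111 + 66)*(-32 + 1) = 177*(-31) = -5487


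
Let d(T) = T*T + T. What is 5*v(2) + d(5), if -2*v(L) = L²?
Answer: 20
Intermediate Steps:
d(T) = T + T² (d(T) = T² + T = T + T²)
v(L) = -L²/2
5*v(2) + d(5) = 5*(-½*2²) + 5*(1 + 5) = 5*(-½*4) + 5*6 = 5*(-2) + 30 = -10 + 30 = 20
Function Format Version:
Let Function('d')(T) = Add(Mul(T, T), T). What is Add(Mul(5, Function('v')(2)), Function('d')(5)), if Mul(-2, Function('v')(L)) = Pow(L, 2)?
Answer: 20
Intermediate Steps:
Function('d')(T) = Add(T, Pow(T, 2)) (Function('d')(T) = Add(Pow(T, 2), T) = Add(T, Pow(T, 2)))
Function('v')(L) = Mul(Rational(-1, 2), Pow(L, 2))
Add(Mul(5, Function('v')(2)), Function('d')(5)) = Add(Mul(5, Mul(Rational(-1, 2), Pow(2, 2))), Mul(5, Add(1, 5))) = Add(Mul(5, Mul(Rational(-1, 2), 4)), Mul(5, 6)) = Add(Mul(5, -2), 30) = Add(-10, 30) = 20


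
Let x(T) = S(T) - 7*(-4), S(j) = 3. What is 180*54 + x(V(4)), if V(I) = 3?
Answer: 9751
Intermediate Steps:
x(T) = 31 (x(T) = 3 - 7*(-4) = 3 + 28 = 31)
180*54 + x(V(4)) = 180*54 + 31 = 9720 + 31 = 9751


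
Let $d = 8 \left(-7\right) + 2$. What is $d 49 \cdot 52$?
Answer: $-137592$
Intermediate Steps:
$d = -54$ ($d = -56 + 2 = -54$)
$d 49 \cdot 52 = - 54 \cdot 49 \cdot 52 = \left(-54\right) 2548 = -137592$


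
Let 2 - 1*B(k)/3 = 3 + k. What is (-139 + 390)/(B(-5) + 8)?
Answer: 251/20 ≈ 12.550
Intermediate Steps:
B(k) = -3 - 3*k (B(k) = 6 - 3*(3 + k) = 6 + (-9 - 3*k) = -3 - 3*k)
(-139 + 390)/(B(-5) + 8) = (-139 + 390)/((-3 - 3*(-5)) + 8) = 251/((-3 + 15) + 8) = 251/(12 + 8) = 251/20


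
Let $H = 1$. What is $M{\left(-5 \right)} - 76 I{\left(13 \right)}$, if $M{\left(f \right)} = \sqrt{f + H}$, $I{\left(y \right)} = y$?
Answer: $-988 + 2 i \approx -988.0 + 2.0 i$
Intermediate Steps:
$M{\left(f \right)} = \sqrt{1 + f}$ ($M{\left(f \right)} = \sqrt{f + 1} = \sqrt{1 + f}$)
$M{\left(-5 \right)} - 76 I{\left(13 \right)} = \sqrt{1 - 5} - 988 = \sqrt{-4} - 988 = 2 i - 988 = -988 + 2 i$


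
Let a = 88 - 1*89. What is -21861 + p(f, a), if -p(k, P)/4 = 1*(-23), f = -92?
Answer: -21769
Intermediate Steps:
a = -1 (a = 88 - 89 = -1)
p(k, P) = 92 (p(k, P) = -4*(-23) = 92)
-21861 + p(f, a) = -21861 + 92 = -21769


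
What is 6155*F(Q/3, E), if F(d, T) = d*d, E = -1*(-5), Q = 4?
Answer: 98480/9 ≈ 10942.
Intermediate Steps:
E = 5
F(d, T) = d²
6155*F(Q/3, E) = 6155*(4/3)² = 6155*(16/9) = 98480/9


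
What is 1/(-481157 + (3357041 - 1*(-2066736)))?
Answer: 1/4942620 ≈ 2.0232e-7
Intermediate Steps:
1/(-481157 + (3357041 - 1*(-2066736))) = 1/(-481157 + (3357041 + 2066736)) = 1/(-481157 + 5423777) = 1/4942620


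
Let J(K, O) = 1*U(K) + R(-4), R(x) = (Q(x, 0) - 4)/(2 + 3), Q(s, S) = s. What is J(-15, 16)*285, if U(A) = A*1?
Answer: -4731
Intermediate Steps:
U(A) = A
R(x) = -4/5 + x/5 (R(x) = (x - 4)/(2 + 3) = (-4 + x)/5 = (-4 + x)*(1/5) = -4/5 + x/5)
J(K, O) = -8/5 + K (J(K, O) = 1*K + (-4/5 + (1/5)*(-4)) = K + (-4/5 - 4/5) = K - 8/5 = -8/5 + K)
J(-15, 16)*285 = (-8/5 - 15)*285 = -83/5*285 = -4731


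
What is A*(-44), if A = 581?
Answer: -25564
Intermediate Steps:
A*(-44) = 581*(-44) = -25564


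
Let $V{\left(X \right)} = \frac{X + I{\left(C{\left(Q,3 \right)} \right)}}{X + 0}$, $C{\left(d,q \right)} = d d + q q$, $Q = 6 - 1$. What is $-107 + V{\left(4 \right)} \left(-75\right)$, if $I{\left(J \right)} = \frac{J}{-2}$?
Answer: $\frac{547}{4} \approx 136.75$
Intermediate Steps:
$Q = 5$
$C{\left(d,q \right)} = d^{2} + q^{2}$
$I{\left(J \right)} = - \frac{J}{2}$ ($I{\left(J \right)} = J \left(- \frac{1}{2}\right) = - \frac{J}{2}$)
$V{\left(X \right)} = \frac{-17 + X}{X}$ ($V{\left(X \right)} = \frac{X - \frac{5^{2} + 3^{2}}{2}}{X + 0} = \frac{X - \frac{25 + 9}{2}}{X} = \frac{X - 17}{X} = \frac{-17 + X}{X}$)
$-107 + V{\left(4 \right)} \left(-75\right) = -107 + \frac{-17 + 4}{4} \left(-75\right) = -107 + \frac{1}{4} \left(-13\right) \left(-75\right) = -107 - - \frac{975}{4} = -107 + \frac{975}{4} = \frac{547}{4}$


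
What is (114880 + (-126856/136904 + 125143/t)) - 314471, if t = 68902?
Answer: -1498985198453/7510318 ≈ -1.9959e+5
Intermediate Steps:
(114880 + (-126856/136904 + 125143/t)) - 314471 = (114880 + (-126856/136904 + 125143/68902)) - 314471 = (114880 + (-126856*1/136904 + 125143*(1/68902))) - 314471 = (114880 + (-101/109 + 125143/68902)) - 314471 = (114880 + 6681485/7510318) - 314471 = 862792013325/7510318 - 314471 = -1498985198453/7510318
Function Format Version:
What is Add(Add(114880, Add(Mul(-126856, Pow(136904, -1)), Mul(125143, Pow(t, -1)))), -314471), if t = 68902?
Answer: Rational(-1498985198453, 7510318) ≈ -1.9959e+5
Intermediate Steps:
Add(Add(114880, Add(Mul(-126856, Pow(136904, -1)), Mul(125143, Pow(t, -1)))), -314471) = Add(Add(114880, Add(Mul(-126856, Pow(136904, -1)), Mul(125143, Pow(68902, -1)))), -314471) = Add(Add(114880, Add(Mul(-126856, Rational(1, 136904)), Mul(125143, Rational(1, 68902)))), -314471) = Add(Add(114880, Add(Rational(-101, 109), Rational(125143, 68902))), -314471) = Add(Add(114880, Rational(6681485, 7510318)), -314471) = Add(Rational(862792013325, 7510318), -314471) = Rational(-1498985198453, 7510318)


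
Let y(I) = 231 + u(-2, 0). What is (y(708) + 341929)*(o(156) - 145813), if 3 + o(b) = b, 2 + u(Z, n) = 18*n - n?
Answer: -49838734280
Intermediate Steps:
u(Z, n) = -2 + 17*n (u(Z, n) = -2 + (18*n - n) = -2 + 17*n)
o(b) = -3 + b
y(I) = 229 (y(I) = 231 + (-2 + 17*0) = 231 + (-2 + 0) = 231 - 2 = 229)
(y(708) + 341929)*(o(156) - 145813) = (229 + 341929)*((-3 + 156) - 145813) = 342158*(153 - 145813) = 342158*(-145660) = -49838734280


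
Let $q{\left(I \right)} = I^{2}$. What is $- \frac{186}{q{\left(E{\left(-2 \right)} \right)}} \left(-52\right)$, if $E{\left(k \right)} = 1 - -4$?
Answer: $\frac{9672}{25} \approx 386.88$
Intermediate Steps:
$E{\left(k \right)} = 5$ ($E{\left(k \right)} = 1 + 4 = 5$)
$- \frac{186}{q{\left(E{\left(-2 \right)} \right)}} \left(-52\right) = - \frac{186}{5^{2}} \left(-52\right) = - \frac{186}{25} \left(-52\right) = \left(-186\right) \frac{1}{25} \left(-52\right) = \left(- \frac{186}{25}\right) \left(-52\right) = \frac{9672}{25}$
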